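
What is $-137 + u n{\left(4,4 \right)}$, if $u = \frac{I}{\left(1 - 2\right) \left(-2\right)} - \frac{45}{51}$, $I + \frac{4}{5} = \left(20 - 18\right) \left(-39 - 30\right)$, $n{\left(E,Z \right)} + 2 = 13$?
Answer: $- \frac{77359}{85} \approx -910.11$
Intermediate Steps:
$n{\left(E,Z \right)} = 11$ ($n{\left(E,Z \right)} = -2 + 13 = 11$)
$I = - \frac{694}{5}$ ($I = - \frac{4}{5} + \left(20 - 18\right) \left(-39 - 30\right) = - \frac{4}{5} + 2 \left(-69\right) = - \frac{4}{5} - 138 = - \frac{694}{5} \approx -138.8$)
$u = - \frac{5974}{85}$ ($u = - \frac{694}{5 \left(1 - 2\right) \left(-2\right)} - \frac{45}{51} = - \frac{694}{5 \left(\left(-1\right) \left(-2\right)\right)} - \frac{15}{17} = - \frac{694}{5 \cdot 2} - \frac{15}{17} = \left(- \frac{694}{5}\right) \frac{1}{2} - \frac{15}{17} = - \frac{347}{5} - \frac{15}{17} = - \frac{5974}{85} \approx -70.282$)
$-137 + u n{\left(4,4 \right)} = -137 - \frac{65714}{85} = - \frac{77359}{85}$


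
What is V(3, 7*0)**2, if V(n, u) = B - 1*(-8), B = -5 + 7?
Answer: 100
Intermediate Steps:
B = 2
V(n, u) = 10 (V(n, u) = 2 - 1*(-8) = 2 + 8 = 10)
V(3, 7*0)**2 = 10**2 = 100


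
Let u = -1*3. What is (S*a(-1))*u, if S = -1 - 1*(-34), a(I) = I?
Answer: 99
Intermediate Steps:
u = -3
S = 33 (S = -1 + 34 = 33)
(S*a(-1))*u = (33*(-1))*(-3) = -33*(-3) = 99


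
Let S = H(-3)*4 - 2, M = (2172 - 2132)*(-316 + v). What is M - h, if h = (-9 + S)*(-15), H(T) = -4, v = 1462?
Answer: 45435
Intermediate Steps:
M = 45840 (M = (2172 - 2132)*(-316 + 1462) = 40*1146 = 45840)
S = -18 (S = -4*4 - 2 = -16 - 2 = -18)
h = 405 (h = (-9 - 18)*(-15) = -27*(-15) = 405)
M - h = 45840 - 1*405 = 45840 - 405 = 45435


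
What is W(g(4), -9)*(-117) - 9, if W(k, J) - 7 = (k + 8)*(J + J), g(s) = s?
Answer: 24444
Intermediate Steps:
W(k, J) = 7 + 2*J*(8 + k) (W(k, J) = 7 + (k + 8)*(J + J) = 7 + (8 + k)*(2*J) = 7 + 2*J*(8 + k))
W(g(4), -9)*(-117) - 9 = (7 + 16*(-9) + 2*(-9)*4)*(-117) - 9 = (7 - 144 - 72)*(-117) - 9 = -209*(-117) - 9 = 24453 - 9 = 24444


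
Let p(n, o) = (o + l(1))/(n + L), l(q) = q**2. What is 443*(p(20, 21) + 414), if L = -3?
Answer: 3127580/17 ≈ 1.8398e+5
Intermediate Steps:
p(n, o) = (1 + o)/(-3 + n) (p(n, o) = (o + 1**2)/(n - 3) = (o + 1)/(-3 + n) = (1 + o)/(-3 + n))
443*(p(20, 21) + 414) = 443*((1 + 21)/(-3 + 20) + 414) = 443*(22/17 + 414) = 443*(7060/17) = 3127580/17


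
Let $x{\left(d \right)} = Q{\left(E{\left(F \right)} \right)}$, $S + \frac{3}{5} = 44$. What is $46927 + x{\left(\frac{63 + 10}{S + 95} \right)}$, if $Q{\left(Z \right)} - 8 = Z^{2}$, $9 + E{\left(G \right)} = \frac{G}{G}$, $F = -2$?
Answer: $46999$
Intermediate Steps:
$S = \frac{217}{5}$ ($S = - \frac{3}{5} + 44 = \frac{217}{5} \approx 43.4$)
$E{\left(G \right)} = -8$ ($E{\left(G \right)} = -9 + \frac{G}{G} = -9 + 1 = -8$)
$Q{\left(Z \right)} = 8 + Z^{2}$
$x{\left(d \right)} = 72$ ($x{\left(d \right)} = 8 + \left(-8\right)^{2} = 8 + 64 = 72$)
$46927 + x{\left(\frac{63 + 10}{S + 95} \right)} = 46927 + 72 = 46999$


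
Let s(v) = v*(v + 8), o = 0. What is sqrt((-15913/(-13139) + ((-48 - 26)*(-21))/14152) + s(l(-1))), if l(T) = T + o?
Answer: I*sqrt(12272050208271287)/46485782 ≈ 2.3831*I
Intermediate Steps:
l(T) = T (l(T) = T + 0 = T)
s(v) = v*(8 + v)
sqrt((-15913/(-13139) + ((-48 - 26)*(-21))/14152) + s(l(-1))) = sqrt((-15913/(-13139) + ((-48 - 26)*(-21))/14152) - (8 - 1)) = sqrt((-15913*(-1/13139) - 74*(-21)*(1/14152)) - 1*7) = sqrt((15913/13139 + 1554*(1/14152)) - 7) = sqrt((15913/13139 + 777/7076) - 7) = sqrt(122809391/92971564 - 7) = sqrt(-527991557/92971564) = I*sqrt(12272050208271287)/46485782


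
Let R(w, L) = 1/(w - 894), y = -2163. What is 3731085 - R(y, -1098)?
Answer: 11405926846/3057 ≈ 3.7311e+6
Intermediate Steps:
R(w, L) = 1/(-894 + w)
3731085 - R(y, -1098) = 3731085 - 1/(-894 - 2163) = 3731085 - 1/(-3057) = 3731085 - 1*(-1/3057) = 3731085 + 1/3057 = 11405926846/3057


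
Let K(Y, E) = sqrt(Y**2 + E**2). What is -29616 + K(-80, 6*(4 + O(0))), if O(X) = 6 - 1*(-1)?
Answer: -29616 + 2*sqrt(2689) ≈ -29512.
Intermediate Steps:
O(X) = 7 (O(X) = 6 + 1 = 7)
K(Y, E) = sqrt(E**2 + Y**2)
-29616 + K(-80, 6*(4 + O(0))) = -29616 + sqrt((6*(4 + 7))**2 + (-80)**2) = -29616 + sqrt((6*11)**2 + 6400) = -29616 + sqrt(66**2 + 6400) = -29616 + sqrt(4356 + 6400) = -29616 + sqrt(10756) = -29616 + 2*sqrt(2689)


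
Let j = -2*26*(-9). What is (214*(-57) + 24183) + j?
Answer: 12453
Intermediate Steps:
j = 468 (j = -52*(-9) = 468)
(214*(-57) + 24183) + j = (214*(-57) + 24183) + 468 = (-12198 + 24183) + 468 = 11985 + 468 = 12453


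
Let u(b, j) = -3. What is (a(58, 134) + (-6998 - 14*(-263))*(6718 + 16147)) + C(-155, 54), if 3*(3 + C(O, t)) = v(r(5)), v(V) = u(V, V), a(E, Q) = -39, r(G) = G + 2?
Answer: -75820383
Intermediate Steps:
r(G) = 2 + G
v(V) = -3
C(O, t) = -4 (C(O, t) = -3 + (⅓)*(-3) = -3 - 1 = -4)
(a(58, 134) + (-6998 - 14*(-263))*(6718 + 16147)) + C(-155, 54) = (-39 + (-6998 - 14*(-263))*(6718 + 16147)) - 4 = (-39 + (-6998 + 3682)*22865) - 4 = (-39 - 3316*22865) - 4 = (-39 - 75820340) - 4 = -75820379 - 4 = -75820383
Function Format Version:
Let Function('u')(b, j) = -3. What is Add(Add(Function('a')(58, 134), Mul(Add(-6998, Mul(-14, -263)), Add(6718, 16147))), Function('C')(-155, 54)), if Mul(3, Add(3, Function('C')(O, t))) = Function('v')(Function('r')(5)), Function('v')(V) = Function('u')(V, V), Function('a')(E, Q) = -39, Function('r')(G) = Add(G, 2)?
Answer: -75820383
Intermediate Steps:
Function('r')(G) = Add(2, G)
Function('v')(V) = -3
Function('C')(O, t) = -4 (Function('C')(O, t) = Add(-3, Mul(Rational(1, 3), -3)) = Add(-3, -1) = -4)
Add(Add(Function('a')(58, 134), Mul(Add(-6998, Mul(-14, -263)), Add(6718, 16147))), Function('C')(-155, 54)) = Add(Add(-39, Mul(Add(-6998, Mul(-14, -263)), Add(6718, 16147))), -4) = Add(Add(-39, Mul(Add(-6998, 3682), 22865)), -4) = Add(Add(-39, Mul(-3316, 22865)), -4) = Add(Add(-39, -75820340), -4) = Add(-75820379, -4) = -75820383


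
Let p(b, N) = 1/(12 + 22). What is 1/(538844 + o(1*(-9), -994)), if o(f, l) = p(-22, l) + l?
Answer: 34/18286901 ≈ 1.8593e-6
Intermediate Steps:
p(b, N) = 1/34
o(f, l) = 1/34 + l
1/(538844 + o(1*(-9), -994)) = 1/(538844 + (1/34 - 994)) = 1/(538844 - 33795/34) = 1/(18286901/34) = 34/18286901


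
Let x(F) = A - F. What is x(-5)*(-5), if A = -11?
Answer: 30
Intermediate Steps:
x(F) = -11 - F
x(-5)*(-5) = (-11 - 1*(-5))*(-5) = (-11 + 5)*(-5) = -6*(-5) = 30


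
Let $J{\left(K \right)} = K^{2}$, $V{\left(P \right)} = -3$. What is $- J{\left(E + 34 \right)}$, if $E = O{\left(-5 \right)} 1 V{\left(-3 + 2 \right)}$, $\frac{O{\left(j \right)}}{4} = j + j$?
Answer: $-23716$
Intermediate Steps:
$O{\left(j \right)} = 8 j$ ($O{\left(j \right)} = 4 \left(j + j\right) = 4 \cdot 2 j = 8 j$)
$E = 120$ ($E = 8 \left(-5\right) 1 \left(-3\right) = \left(-40\right) 1 \left(-3\right) = \left(-40\right) \left(-3\right) = 120$)
$- J{\left(E + 34 \right)} = - \left(120 + 34\right)^{2} = - 154^{2} = \left(-1\right) 23716 = -23716$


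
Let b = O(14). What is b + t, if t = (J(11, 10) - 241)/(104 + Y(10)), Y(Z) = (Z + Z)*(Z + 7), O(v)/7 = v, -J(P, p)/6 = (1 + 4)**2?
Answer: 43121/444 ≈ 97.119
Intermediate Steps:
J(P, p) = -150 (J(P, p) = -6*(1 + 4)**2 = -6*5**2 = -6*25 = -150)
O(v) = 7*v
b = 98 (b = 7*14 = 98)
Y(Z) = 2*Z*(7 + Z) (Y(Z) = (2*Z)*(7 + Z) = 2*Z*(7 + Z))
t = -391/444 (t = (-150 - 241)/(104 + 2*10*(7 + 10)) = -391/(104 + 2*10*17) = -391/(104 + 340) = -391/444 ≈ -0.88063)
b + t = 98 - 391/444 = 43121/444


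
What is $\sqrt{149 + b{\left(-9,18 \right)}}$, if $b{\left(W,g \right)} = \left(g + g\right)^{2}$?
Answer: $17 \sqrt{5} \approx 38.013$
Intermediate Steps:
$b{\left(W,g \right)} = 4 g^{2}$ ($b{\left(W,g \right)} = \left(2 g\right)^{2} = 4 g^{2}$)
$\sqrt{149 + b{\left(-9,18 \right)}} = \sqrt{149 + 4 \cdot 18^{2}} = \sqrt{149 + 4 \cdot 324} = \sqrt{149 + 1296} = \sqrt{1445} = 17 \sqrt{5}$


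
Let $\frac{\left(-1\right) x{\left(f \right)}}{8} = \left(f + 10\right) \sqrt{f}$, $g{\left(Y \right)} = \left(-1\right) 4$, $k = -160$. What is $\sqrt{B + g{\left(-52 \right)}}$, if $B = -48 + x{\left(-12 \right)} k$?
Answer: $2 \sqrt{-13 - 1280 i \sqrt{3}} \approx 66.394 - 66.784 i$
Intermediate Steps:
$g{\left(Y \right)} = -4$
$x{\left(f \right)} = - 8 \sqrt{f} \left(10 + f\right)$ ($x{\left(f \right)} = - 8 \left(f + 10\right) \sqrt{f} = - 8 \left(10 + f\right) \sqrt{f} = - 8 \sqrt{f} \left(10 + f\right)$)
$B = -48 - 5120 i \sqrt{3}$ ($B = -48 + 8 \sqrt{-12} \left(-10 - -12\right) \left(-160\right) = -48 + 8 \cdot 2 i \sqrt{3} \left(-10 + 12\right) \left(-160\right) = -48 + 8 \cdot 2 i \sqrt{3} \cdot 2 \left(-160\right) = -48 + 32 i \sqrt{3} \left(-160\right) = -48 - 5120 i \sqrt{3} \approx -48.0 - 8868.1 i$)
$\sqrt{B + g{\left(-52 \right)}} = \sqrt{\left(-48 - 5120 i \sqrt{3}\right) - 4} = \sqrt{-52 - 5120 i \sqrt{3}}$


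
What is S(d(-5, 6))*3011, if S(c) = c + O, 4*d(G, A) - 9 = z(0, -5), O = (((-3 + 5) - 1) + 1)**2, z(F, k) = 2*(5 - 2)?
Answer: 93341/4 ≈ 23335.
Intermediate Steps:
z(F, k) = 6 (z(F, k) = 2*3 = 6)
O = 4 (O = ((2 - 1) + 1)**2 = (1 + 1)**2 = 2**2 = 4)
d(G, A) = 15/4 (d(G, A) = 9/4 + (1/4)*6 = 9/4 + 3/2 = 15/4)
S(c) = 4 + c (S(c) = c + 4 = 4 + c)
S(d(-5, 6))*3011 = (4 + 15/4)*3011 = (31/4)*3011 = 93341/4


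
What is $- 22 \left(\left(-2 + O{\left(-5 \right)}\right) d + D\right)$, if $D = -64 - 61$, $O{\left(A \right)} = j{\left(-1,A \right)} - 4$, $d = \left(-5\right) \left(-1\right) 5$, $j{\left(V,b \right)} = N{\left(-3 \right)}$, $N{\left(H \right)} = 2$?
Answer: $4950$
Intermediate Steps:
$j{\left(V,b \right)} = 2$
$d = 25$ ($d = 5 \cdot 5 = 25$)
$O{\left(A \right)} = -2$ ($O{\left(A \right)} = 2 - 4 = -2$)
$D = -125$
$- 22 \left(\left(-2 + O{\left(-5 \right)}\right) d + D\right) = - 22 \left(\left(-2 - 2\right) 25 - 125\right) = - 22 \left(\left(-4\right) 25 - 125\right) = - 22 \left(-100 - 125\right) = \left(-22\right) \left(-225\right) = 4950$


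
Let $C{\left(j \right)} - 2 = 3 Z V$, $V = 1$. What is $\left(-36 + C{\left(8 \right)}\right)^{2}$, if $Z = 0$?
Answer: $1156$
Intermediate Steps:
$C{\left(j \right)} = 2$ ($C{\left(j \right)} = 2 + 3 \cdot 0 \cdot 1 = 2 + 0 \cdot 1 = 2 + 0 = 2$)
$\left(-36 + C{\left(8 \right)}\right)^{2} = \left(-36 + 2\right)^{2} = \left(-34\right)^{2} = 1156$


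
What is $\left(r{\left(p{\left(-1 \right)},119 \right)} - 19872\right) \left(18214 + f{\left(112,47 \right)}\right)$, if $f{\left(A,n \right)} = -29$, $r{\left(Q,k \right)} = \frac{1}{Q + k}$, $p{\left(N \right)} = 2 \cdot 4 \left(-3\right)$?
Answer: $- \frac{6866070443}{19} \approx -3.6137 \cdot 10^{8}$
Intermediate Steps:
$p{\left(N \right)} = -24$ ($p{\left(N \right)} = 8 \left(-3\right) = -24$)
$\left(r{\left(p{\left(-1 \right)},119 \right)} - 19872\right) \left(18214 + f{\left(112,47 \right)}\right) = \left(\frac{1}{-24 + 119} - 19872\right) \left(18214 - 29\right) = \left(\frac{1}{95} - 19872\right) 18185 = \left(- \frac{1887839}{95}\right) 18185 = - \frac{6866070443}{19}$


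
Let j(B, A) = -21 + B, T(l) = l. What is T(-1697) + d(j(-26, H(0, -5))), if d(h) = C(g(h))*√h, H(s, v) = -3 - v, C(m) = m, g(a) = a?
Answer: -1697 - 47*I*√47 ≈ -1697.0 - 322.22*I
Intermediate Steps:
d(h) = h^(3/2) (d(h) = h*√h = h^(3/2))
T(-1697) + d(j(-26, H(0, -5))) = -1697 + (-21 - 26)^(3/2) = -1697 + (-47)^(3/2) = -1697 - 47*I*√47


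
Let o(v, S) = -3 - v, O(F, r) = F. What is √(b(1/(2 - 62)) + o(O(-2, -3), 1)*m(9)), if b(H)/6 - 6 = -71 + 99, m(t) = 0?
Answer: 2*√51 ≈ 14.283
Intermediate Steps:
b(H) = 204 (b(H) = 36 + 6*(-71 + 99) = 36 + 6*28 = 36 + 168 = 204)
√(b(1/(2 - 62)) + o(O(-2, -3), 1)*m(9)) = √(204 + (-3 - 1*(-2))*0) = √(204 + (-3 + 2)*0) = √(204 - 1*0) = √(204 + 0) = √204 = 2*√51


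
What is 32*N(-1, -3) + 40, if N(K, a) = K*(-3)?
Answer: 136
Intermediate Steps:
N(K, a) = -3*K
32*N(-1, -3) + 40 = 32*(-3*(-1)) + 40 = 32*3 + 40 = 96 + 40 = 136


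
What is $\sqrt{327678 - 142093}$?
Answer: $\sqrt{185585} \approx 430.8$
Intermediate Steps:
$\sqrt{327678 - 142093} = \sqrt{185585}$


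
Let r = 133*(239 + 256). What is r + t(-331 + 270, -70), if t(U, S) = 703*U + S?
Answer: 22882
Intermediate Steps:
r = 65835 (r = 133*495 = 65835)
t(U, S) = S + 703*U
r + t(-331 + 270, -70) = 65835 + (-70 + 703*(-331 + 270)) = 65835 + (-70 + 703*(-61)) = 65835 + (-70 - 42883) = 65835 - 42953 = 22882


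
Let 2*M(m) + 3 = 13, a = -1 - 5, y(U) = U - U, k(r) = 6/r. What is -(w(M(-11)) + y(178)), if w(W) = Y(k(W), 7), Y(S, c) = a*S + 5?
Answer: 11/5 ≈ 2.2000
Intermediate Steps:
y(U) = 0
a = -6
Y(S, c) = 5 - 6*S (Y(S, c) = -6*S + 5 = 5 - 6*S)
M(m) = 5 (M(m) = -3/2 + (½)*13 = -3/2 + 13/2 = 5)
w(W) = 5 - 36/W
-(w(M(-11)) + y(178)) = -((5 - 36/5) + 0) = -(-11/5 + 0) = -1*(-11/5) = 11/5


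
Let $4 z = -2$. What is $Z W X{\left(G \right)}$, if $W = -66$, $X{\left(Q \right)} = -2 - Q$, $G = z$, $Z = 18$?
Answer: $1782$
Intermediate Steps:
$z = - \frac{1}{2}$ ($z = \frac{1}{4} \left(-2\right) = - \frac{1}{2} \approx -0.5$)
$G = - \frac{1}{2} \approx -0.5$
$Z W X{\left(G \right)} = 18 \left(-66\right) \left(-2 - - \frac{1}{2}\right) = - 1188 \left(-2 + \frac{1}{2}\right) = \left(-1188\right) \left(- \frac{3}{2}\right) = 1782$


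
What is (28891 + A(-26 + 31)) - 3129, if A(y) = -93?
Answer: 25669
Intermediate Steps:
(28891 + A(-26 + 31)) - 3129 = (28891 - 93) - 3129 = 28798 - 3129 = 25669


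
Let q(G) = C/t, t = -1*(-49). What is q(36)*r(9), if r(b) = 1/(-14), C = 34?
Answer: -17/343 ≈ -0.049563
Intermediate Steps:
r(b) = -1/14
t = 49
q(G) = 34/49
q(36)*r(9) = (34/49)*(-1/14) = -17/343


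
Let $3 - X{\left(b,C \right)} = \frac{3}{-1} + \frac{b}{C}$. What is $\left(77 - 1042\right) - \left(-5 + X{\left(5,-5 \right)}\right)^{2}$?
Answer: $-969$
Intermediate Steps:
$X{\left(b,C \right)} = 6 - \frac{b}{C}$ ($X{\left(b,C \right)} = 3 - \left(\frac{3}{-1} + \frac{b}{C}\right) = 3 - \left(3 \left(-1\right) + \frac{b}{C}\right) = 3 - \left(-3 + \frac{b}{C}\right) = 3 + \left(3 - \frac{b}{C}\right) = 6 - \frac{b}{C}$)
$\left(77 - 1042\right) - \left(-5 + X{\left(5,-5 \right)}\right)^{2} = \left(77 - 1042\right) - \left(-5 + \left(6 - \frac{5}{-5}\right)\right)^{2} = -965 - \left(-5 + \left(6 - 5 \left(- \frac{1}{5}\right)\right)\right)^{2} = -965 - \left(-5 + \left(6 + 1\right)\right)^{2} = -965 - \left(-5 + 7\right)^{2} = -965 - 2^{2} = -965 - 4 = -969$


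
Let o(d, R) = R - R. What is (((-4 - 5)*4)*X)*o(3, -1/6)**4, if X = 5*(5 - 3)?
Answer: 0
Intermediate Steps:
o(d, R) = 0
X = 10 (X = 5*2 = 10)
(((-4 - 5)*4)*X)*o(3, -1/6)**4 = (((-4 - 5)*4)*10)*0**4 = (-9*4*10)*0 = -36*10*0 = -360*0 = 0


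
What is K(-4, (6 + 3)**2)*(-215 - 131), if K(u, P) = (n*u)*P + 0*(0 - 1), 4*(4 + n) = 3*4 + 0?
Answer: -112104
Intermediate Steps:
n = -1 (n = -4 + (3*4 + 0)/4 = -4 + (12 + 0)/4 = -4 + (1/4)*12 = -4 + 3 = -1)
K(u, P) = -P*u (K(u, P) = (-u)*P + 0*(0 - 1) = -P*u + 0*(-1) = -P*u + 0 = -P*u)
K(-4, (6 + 3)**2)*(-215 - 131) = (-1*(6 + 3)**2*(-4))*(-215 - 131) = -1*9**2*(-4)*(-346) = -1*81*(-4)*(-346) = 324*(-346) = -112104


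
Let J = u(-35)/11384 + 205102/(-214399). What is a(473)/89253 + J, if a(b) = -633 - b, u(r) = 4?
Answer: -52754510054653/54460355733162 ≈ -0.96868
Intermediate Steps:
J = -583505893/610179554 (J = 4/11384 + 205102/(-214399) = 4*(1/11384) + 205102*(-1/214399) = 1/2846 - 205102/214399 = -583505893/610179554 ≈ -0.95629)
a(473)/89253 + J = (-633 - 1*473)/89253 - 583505893/610179554 = (-633 - 473)*(1/89253) - 583505893/610179554 = -1106*1/89253 - 583505893/610179554 = -1106/89253 - 583505893/610179554 = -52754510054653/54460355733162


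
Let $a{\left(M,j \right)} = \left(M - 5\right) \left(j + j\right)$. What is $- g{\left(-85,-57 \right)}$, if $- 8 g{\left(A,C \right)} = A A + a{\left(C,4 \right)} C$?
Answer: $\frac{35497}{8} \approx 4437.1$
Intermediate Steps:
$a{\left(M,j \right)} = 2 j \left(-5 + M\right)$ ($a{\left(M,j \right)} = \left(-5 + M\right) 2 j = 2 j \left(-5 + M\right)$)
$g{\left(A,C \right)} = - \frac{A^{2}}{8} - \frac{C \left(-40 + 8 C\right)}{8}$ ($g{\left(A,C \right)} = - \frac{A A + 2 \cdot 4 \left(-5 + C\right) C}{8} = - \frac{A^{2} + \left(-40 + 8 C\right) C}{8} = - \frac{A^{2} + C \left(-40 + 8 C\right)}{8} = - \frac{A^{2}}{8} - \frac{C \left(-40 + 8 C\right)}{8}$)
$- g{\left(-85,-57 \right)} = - (- \left(-57\right)^{2} + 5 \left(-57\right) - \frac{\left(-85\right)^{2}}{8}) = - (\left(-1\right) 3249 - 285 - \frac{7225}{8}) = - (-3249 - 285 - \frac{7225}{8}) = \left(-1\right) \left(- \frac{35497}{8}\right) = \frac{35497}{8}$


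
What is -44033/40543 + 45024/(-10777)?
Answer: -2299951673/436931911 ≈ -5.2639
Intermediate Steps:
-44033/40543 + 45024/(-10777) = -44033*1/40543 + 45024*(-1/10777) = -44033/40543 - 45024/10777 = -2299951673/436931911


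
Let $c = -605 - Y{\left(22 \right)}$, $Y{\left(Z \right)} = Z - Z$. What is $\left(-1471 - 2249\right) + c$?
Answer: $-4325$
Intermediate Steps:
$Y{\left(Z \right)} = 0$
$c = -605$ ($c = -605 - 0 = -605 + 0 = -605$)
$\left(-1471 - 2249\right) + c = \left(-1471 - 2249\right) - 605 = -3720 - 605 = -4325$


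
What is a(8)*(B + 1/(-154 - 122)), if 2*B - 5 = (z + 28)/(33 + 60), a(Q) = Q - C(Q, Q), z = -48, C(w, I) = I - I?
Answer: 13626/713 ≈ 19.111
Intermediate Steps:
C(w, I) = 0
a(Q) = Q (a(Q) = Q - 1*0 = Q + 0 = Q)
B = 445/186 (B = 5/2 + ((-48 + 28)/(33 + 60))/2 = 5/2 + (-20/93)/2 = 5/2 + (-20*1/93)/2 = 5/2 + (1/2)*(-20/93) = 5/2 - 10/93 = 445/186 ≈ 2.3925)
a(8)*(B + 1/(-154 - 122)) = 8*(445/186 + 1/(-154 - 122)) = 8*(445/186 + 1/(-276)) = 8*(445/186 - 1/276) = 8*(6813/2852) = 13626/713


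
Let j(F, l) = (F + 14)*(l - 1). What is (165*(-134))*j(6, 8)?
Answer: -3095400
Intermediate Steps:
j(F, l) = (-1 + l)*(14 + F) (j(F, l) = (14 + F)*(-1 + l) = (-1 + l)*(14 + F))
(165*(-134))*j(6, 8) = (165*(-134))*(-14 - 1*6 + 14*8 + 6*8) = -22110*(-14 - 6 + 112 + 48) = -22110*140 = -3095400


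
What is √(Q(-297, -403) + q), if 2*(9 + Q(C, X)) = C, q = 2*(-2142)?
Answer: 3*I*√1974/2 ≈ 66.645*I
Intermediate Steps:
q = -4284
Q(C, X) = -9 + C/2
√(Q(-297, -403) + q) = √((-9 + (½)*(-297)) - 4284) = √((-9 - 297/2) - 4284) = √(-315/2 - 4284) = √(-8883/2) = 3*I*√1974/2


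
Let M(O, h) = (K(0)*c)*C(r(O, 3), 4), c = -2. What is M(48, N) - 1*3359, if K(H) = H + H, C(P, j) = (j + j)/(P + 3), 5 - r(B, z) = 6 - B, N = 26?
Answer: -3359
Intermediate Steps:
r(B, z) = -1 + B (r(B, z) = 5 - (6 - B) = 5 + (-6 + B) = -1 + B)
C(P, j) = 2*j/(3 + P) (C(P, j) = (2*j)/(3 + P) = 2*j/(3 + P))
K(H) = 2*H
M(O, h) = 0 (M(O, h) = ((2*0)*(-2))*(2*4/(3 + (-1 + O))) = (0*(-2))*(2*4/(2 + O)) = 0*(8/(2 + O)) = 0)
M(48, N) - 1*3359 = 0 - 1*3359 = 0 - 3359 = -3359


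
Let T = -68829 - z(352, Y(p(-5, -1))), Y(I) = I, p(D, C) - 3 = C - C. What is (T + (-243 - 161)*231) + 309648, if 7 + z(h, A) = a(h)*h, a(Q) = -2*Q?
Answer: 395310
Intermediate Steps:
p(D, C) = 3 (p(D, C) = 3 + (C - C) = 3 + 0 = 3)
z(h, A) = -7 - 2*h² (z(h, A) = -7 + (-2*h)*h = -7 - 2*h²)
T = 178986 (T = -68829 - (-7 - 2*352²) = -68829 - (-7 - 2*123904) = -68829 - (-7 - 247808) = -68829 - 1*(-247815) = -68829 + 247815 = 178986)
(T + (-243 - 161)*231) + 309648 = (178986 + (-243 - 161)*231) + 309648 = (178986 - 404*231) + 309648 = (178986 - 93324) + 309648 = 85662 + 309648 = 395310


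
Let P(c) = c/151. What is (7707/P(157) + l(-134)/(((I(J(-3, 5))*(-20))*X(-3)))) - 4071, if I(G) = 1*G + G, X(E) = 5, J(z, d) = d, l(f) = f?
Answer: 262315519/78500 ≈ 3341.6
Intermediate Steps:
P(c) = c/151 (P(c) = c*(1/151) = c/151)
I(G) = 2*G (I(G) = G + G = 2*G)
(7707/P(157) + l(-134)/(((I(J(-3, 5))*(-20))*X(-3)))) - 4071 = (7707/(((1/151)*157)) - 134/(((2*5)*(-20))*5)) - 4071 = (7707/(157/151) - 134/((10*(-20))*5)) - 4071 = (7707*(151/157) - 134/((-200*5))) - 4071 = (1163757/157 - 134/(-1000)) - 4071 = (1163757/157 - 134*(-1/1000)) - 4071 = (1163757/157 + 67/500) - 4071 = 581889019/78500 - 4071 = 262315519/78500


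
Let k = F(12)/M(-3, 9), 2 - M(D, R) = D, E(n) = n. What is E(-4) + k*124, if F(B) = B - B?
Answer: -4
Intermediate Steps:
M(D, R) = 2 - D
F(B) = 0
k = 0 (k = 0/(2 - 1*(-3)) = 0/(2 + 3) = 0/5 = 0*(1/5) = 0)
E(-4) + k*124 = -4 + 0*124 = -4 + 0 = -4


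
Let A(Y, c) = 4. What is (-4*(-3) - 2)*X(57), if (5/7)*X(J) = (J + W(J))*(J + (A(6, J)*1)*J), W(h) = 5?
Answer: 247380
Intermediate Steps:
X(J) = 7*J*(5 + J) (X(J) = 7*((J + 5)*(J + (4*1)*J))/5 = 7*((5 + J)*(J + 4*J))/5 = 7*((5 + J)*(5*J))/5 = 7*(5*J*(5 + J))/5 = 7*J*(5 + J))
(-4*(-3) - 2)*X(57) = (-4*(-3) - 2)*(7*57*(5 + 57)) = (12 - 2)*(7*57*62) = 10*24738 = 247380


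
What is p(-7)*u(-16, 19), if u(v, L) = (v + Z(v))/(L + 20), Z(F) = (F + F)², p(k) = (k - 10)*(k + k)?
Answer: 79968/13 ≈ 6151.4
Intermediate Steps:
p(k) = 2*k*(-10 + k) (p(k) = (-10 + k)*(2*k) = 2*k*(-10 + k))
Z(F) = 4*F² (Z(F) = (2*F)² = 4*F²)
u(v, L) = (v + 4*v²)/(20 + L) (u(v, L) = (v + 4*v²)/(L + 20) = (v + 4*v²)/(20 + L))
p(-7)*u(-16, 19) = (2*(-7)*(-10 - 7))*(-16*(1 + 4*(-16))/(20 + 19)) = (2*(-7)*(-17))*(-16*(1 - 64)/39) = 238*(-16*1/39*(-63)) = 238*(336/13) = 79968/13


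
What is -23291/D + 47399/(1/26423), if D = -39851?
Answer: 49910339960518/39851 ≈ 1.2524e+9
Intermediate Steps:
-23291/D + 47399/(1/26423) = -23291/(-39851) + 47399/(1/26423) = -23291*(-1/39851) + 47399/(1/26423) = 23291/39851 + 47399*26423 = 23291/39851 + 1252423777 = 49910339960518/39851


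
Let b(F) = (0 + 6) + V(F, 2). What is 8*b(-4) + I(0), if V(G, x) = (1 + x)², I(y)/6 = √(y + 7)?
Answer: 120 + 6*√7 ≈ 135.87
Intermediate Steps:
I(y) = 6*√(7 + y) (I(y) = 6*√(y + 7) = 6*√(7 + y))
b(F) = 15 (b(F) = (0 + 6) + (1 + 2)² = 6 + 3² = 6 + 9 = 15)
8*b(-4) + I(0) = 8*15 + 6*√(7 + 0) = 120 + 6*√7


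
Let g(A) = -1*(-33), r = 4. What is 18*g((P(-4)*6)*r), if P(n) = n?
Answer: 594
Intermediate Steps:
g(A) = 33
18*g((P(-4)*6)*r) = 18*33 = 594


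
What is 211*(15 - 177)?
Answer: -34182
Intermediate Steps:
211*(15 - 177) = 211*(-162) = -34182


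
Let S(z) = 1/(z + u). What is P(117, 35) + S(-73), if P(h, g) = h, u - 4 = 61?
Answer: 935/8 ≈ 116.88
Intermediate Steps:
u = 65 (u = 4 + 61 = 65)
S(z) = 1/(65 + z) (S(z) = 1/(z + 65) = 1/(65 + z))
P(117, 35) + S(-73) = 117 + 1/(65 - 73) = 117 + 1/(-8) = 117 - ⅛ = 935/8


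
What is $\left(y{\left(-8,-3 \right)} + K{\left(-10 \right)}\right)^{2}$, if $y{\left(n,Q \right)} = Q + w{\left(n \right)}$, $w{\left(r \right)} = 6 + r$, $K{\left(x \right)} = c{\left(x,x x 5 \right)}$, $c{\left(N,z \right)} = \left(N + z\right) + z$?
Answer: $970225$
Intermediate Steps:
$c{\left(N,z \right)} = N + 2 z$
$K{\left(x \right)} = x + 10 x^{2}$ ($K{\left(x \right)} = x + 2 x x 5 = x + 2 x^{2} \cdot 5 = x + 2 \cdot 5 x^{2} = x + 10 x^{2}$)
$y{\left(n,Q \right)} = 6 + Q + n$ ($y{\left(n,Q \right)} = Q + \left(6 + n\right) = 6 + Q + n$)
$\left(y{\left(-8,-3 \right)} + K{\left(-10 \right)}\right)^{2} = \left(\left(6 - 3 - 8\right) - 10 \left(1 + 10 \left(-10\right)\right)\right)^{2} = \left(-5 - 10 \left(1 - 100\right)\right)^{2} = \left(-5 - -990\right)^{2} = \left(-5 + 990\right)^{2} = 985^{2} = 970225$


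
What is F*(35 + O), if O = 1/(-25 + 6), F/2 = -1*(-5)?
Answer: 6640/19 ≈ 349.47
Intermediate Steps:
F = 10 (F = 2*(-1*(-5)) = 2*5 = 10)
O = -1/19 (O = 1/(-19) = -1/19 ≈ -0.052632)
F*(35 + O) = 10*(35 - 1/19) = 10*(664/19) = 6640/19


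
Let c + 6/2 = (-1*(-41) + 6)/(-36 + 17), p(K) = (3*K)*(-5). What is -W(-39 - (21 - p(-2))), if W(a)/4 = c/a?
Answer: -208/285 ≈ -0.72982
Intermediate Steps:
p(K) = -15*K
c = -104/19 (c = -3 + (-1*(-41) + 6)/(-36 + 17) = -3 + (41 + 6)/(-19) = -3 + 47*(-1/19) = -3 - 47/19 = -104/19 ≈ -5.4737)
W(a) = -416/(19*a) (W(a) = 4*(-104/(19*a)) = -416/(19*a))
-W(-39 - (21 - p(-2))) = -(-416)/(19*(-39 - (21 - (-15)*(-2)))) = -(-416)/(19*(-39 - (21 - 1*30))) = -(-416)/(19*(-39 - (21 - 30))) = -(-416)/(19*(-39 - 1*(-9))) = -(-416)/(19*(-39 + 9)) = -(-416)/(19*(-30)) = -(-416)*(-1)/(19*30) = -1*208/285 = -208/285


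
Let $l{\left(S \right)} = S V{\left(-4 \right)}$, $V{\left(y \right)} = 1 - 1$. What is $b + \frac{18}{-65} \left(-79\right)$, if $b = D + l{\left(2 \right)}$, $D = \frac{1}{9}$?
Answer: $\frac{12863}{585} \approx 21.988$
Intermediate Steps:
$V{\left(y \right)} = 0$
$D = \frac{1}{9} \approx 0.11111$
$l{\left(S \right)} = 0$ ($l{\left(S \right)} = S 0 = 0$)
$b = \frac{1}{9}$ ($b = \frac{1}{9} + 0 = \frac{1}{9} \approx 0.11111$)
$b + \frac{18}{-65} \left(-79\right) = \frac{1}{9} + \frac{18}{-65} \left(-79\right) = \frac{1}{9} + 18 \left(- \frac{1}{65}\right) \left(-79\right) = \frac{1}{9} - - \frac{1422}{65} = \frac{1}{9} + \frac{1422}{65} = \frac{12863}{585}$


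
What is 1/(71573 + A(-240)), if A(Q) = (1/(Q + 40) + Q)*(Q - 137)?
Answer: 200/32410977 ≈ 6.1707e-6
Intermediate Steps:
A(Q) = (-137 + Q)*(Q + 1/(40 + Q)) (A(Q) = (1/(40 + Q) + Q)*(-137 + Q) = (Q + 1/(40 + Q))*(-137 + Q) = (-137 + Q)*(Q + 1/(40 + Q)))
1/(71573 + A(-240)) = 1/(71573 + (-137 + (-240)**3 - 5479*(-240) - 97*(-240)**2)/(40 - 240)) = 1/(71573 + (-137 - 13824000 + 1314960 - 97*57600)/(-200)) = 1/(71573 - (-137 - 13824000 + 1314960 - 5587200)/200) = 1/(71573 - 1/200*(-18096377)) = 1/(71573 + 18096377/200) = 1/(32410977/200) = 200/32410977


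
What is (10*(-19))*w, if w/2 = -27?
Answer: 10260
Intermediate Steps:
w = -54 (w = 2*(-27) = -54)
(10*(-19))*w = (10*(-19))*(-54) = -190*(-54) = 10260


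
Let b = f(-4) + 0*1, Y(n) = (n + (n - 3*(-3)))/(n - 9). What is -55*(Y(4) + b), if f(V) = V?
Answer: 407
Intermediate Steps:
Y(n) = (9 + 2*n)/(-9 + n) (Y(n) = (n + (n + 9))/(-9 + n) = (n + (9 + n))/(-9 + n) = (9 + 2*n)/(-9 + n))
b = -4 (b = -4 + 0*1 = -4 + 0 = -4)
-55*(Y(4) + b) = -55*((9 + 2*4)/(-9 + 4) - 4) = -55*((9 + 8)/(-5) - 4) = -55*(-⅕*17 - 4) = -55*(-17/5 - 4) = -55*(-37/5) = 407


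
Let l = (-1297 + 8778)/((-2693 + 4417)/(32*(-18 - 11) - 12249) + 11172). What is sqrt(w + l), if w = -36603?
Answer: I*sqrt(198304933664435767390)/73605860 ≈ 191.32*I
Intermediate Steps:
l = 98577137/147211720 (l = 7481/(1724/(32*(-29) - 12249) + 11172) = 7481/(1724/(-928 - 12249) + 11172) = 7481/(1724/(-13177) + 11172) = 7481/(1724*(-1/13177) + 11172) = 7481/(-1724/13177 + 11172) = 7481/(147211720/13177) = 7481*(13177/147211720) = 98577137/147211720 ≈ 0.66963)
sqrt(w + l) = sqrt(-36603 + 98577137/147211720) = sqrt(-5388292010023/147211720) = I*sqrt(198304933664435767390)/73605860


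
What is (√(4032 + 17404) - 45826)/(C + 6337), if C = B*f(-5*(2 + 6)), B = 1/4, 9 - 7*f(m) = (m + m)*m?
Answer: -1283128/174245 + 56*√5359/174245 ≈ -7.3404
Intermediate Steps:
f(m) = 9/7 - 2*m²/7 (f(m) = 9/7 - (m + m)*m/7 = 9/7 - 2*m*m/7 = 9/7 - 2*m²/7)
B = ¼ ≈ 0.25000
C = -3191/28 (C = (9/7 - 2*25*(2 + 6)²/7)/4 = (9/7 - 2*(-5*8)²/7)/4 = (9/7 - 2/7*(-40)²)/4 = (9/7 - 2/7*1600)/4 = (9/7 - 3200/7)/4 = (¼)*(-3191/7) = -3191/28 ≈ -113.96)
(√(4032 + 17404) - 45826)/(C + 6337) = (√(4032 + 17404) - 45826)/(-3191/28 + 6337) = (√21436 - 45826)/(174245/28) = (2*√5359 - 45826)*(28/174245) = (-45826 + 2*√5359)*(28/174245) = -1283128/174245 + 56*√5359/174245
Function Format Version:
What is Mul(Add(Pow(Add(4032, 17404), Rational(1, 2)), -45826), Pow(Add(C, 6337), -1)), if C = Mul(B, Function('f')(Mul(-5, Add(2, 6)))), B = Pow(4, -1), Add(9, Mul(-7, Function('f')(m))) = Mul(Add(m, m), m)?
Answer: Add(Rational(-1283128, 174245), Mul(Rational(56, 174245), Pow(5359, Rational(1, 2)))) ≈ -7.3404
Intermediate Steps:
Function('f')(m) = Add(Rational(9, 7), Mul(Rational(-2, 7), Pow(m, 2))) (Function('f')(m) = Add(Rational(9, 7), Mul(Rational(-1, 7), Mul(Add(m, m), m))) = Add(Rational(9, 7), Mul(Rational(-1, 7), Mul(Mul(2, m), m))) = Add(Rational(9, 7), Mul(Rational(-1, 7), Mul(2, Pow(m, 2)))) = Add(Rational(9, 7), Mul(Rational(-2, 7), Pow(m, 2))))
B = Rational(1, 4) ≈ 0.25000
C = Rational(-3191, 28) (C = Mul(Rational(1, 4), Add(Rational(9, 7), Mul(Rational(-2, 7), Pow(Mul(-5, Add(2, 6)), 2)))) = Mul(Rational(1, 4), Add(Rational(9, 7), Mul(Rational(-2, 7), Pow(Mul(-5, 8), 2)))) = Mul(Rational(1, 4), Add(Rational(9, 7), Mul(Rational(-2, 7), Pow(-40, 2)))) = Mul(Rational(1, 4), Add(Rational(9, 7), Mul(Rational(-2, 7), 1600))) = Mul(Rational(1, 4), Add(Rational(9, 7), Rational(-3200, 7))) = Mul(Rational(1, 4), Rational(-3191, 7)) = Rational(-3191, 28) ≈ -113.96)
Mul(Add(Pow(Add(4032, 17404), Rational(1, 2)), -45826), Pow(Add(C, 6337), -1)) = Mul(Add(Pow(Add(4032, 17404), Rational(1, 2)), -45826), Pow(Add(Rational(-3191, 28), 6337), -1)) = Mul(Add(Pow(21436, Rational(1, 2)), -45826), Pow(Rational(174245, 28), -1)) = Mul(Add(Mul(2, Pow(5359, Rational(1, 2))), -45826), Rational(28, 174245)) = Mul(Add(-45826, Mul(2, Pow(5359, Rational(1, 2)))), Rational(28, 174245)) = Add(Rational(-1283128, 174245), Mul(Rational(56, 174245), Pow(5359, Rational(1, 2))))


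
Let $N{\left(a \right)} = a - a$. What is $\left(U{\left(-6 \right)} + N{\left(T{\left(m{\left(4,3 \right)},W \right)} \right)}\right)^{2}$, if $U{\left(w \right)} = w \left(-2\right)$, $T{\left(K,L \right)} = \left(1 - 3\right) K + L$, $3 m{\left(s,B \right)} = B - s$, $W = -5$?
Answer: $144$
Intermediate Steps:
$m{\left(s,B \right)} = - \frac{s}{3} + \frac{B}{3}$ ($m{\left(s,B \right)} = \frac{B - s}{3} = - \frac{s}{3} + \frac{B}{3}$)
$T{\left(K,L \right)} = L - 2 K$ ($T{\left(K,L \right)} = - 2 K + L = L - 2 K$)
$N{\left(a \right)} = 0$
$U{\left(w \right)} = - 2 w$
$\left(U{\left(-6 \right)} + N{\left(T{\left(m{\left(4,3 \right)},W \right)} \right)}\right)^{2} = \left(\left(-2\right) \left(-6\right) + 0\right)^{2} = \left(12 + 0\right)^{2} = 12^{2} = 144$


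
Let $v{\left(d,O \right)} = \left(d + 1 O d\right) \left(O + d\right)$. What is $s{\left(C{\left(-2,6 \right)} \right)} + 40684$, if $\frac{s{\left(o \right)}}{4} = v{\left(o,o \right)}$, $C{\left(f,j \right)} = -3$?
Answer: $40540$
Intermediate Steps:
$v{\left(d,O \right)} = \left(O + d\right) \left(d + O d\right)$ ($v{\left(d,O \right)} = \left(d + O d\right) \left(O + d\right) = \left(O + d\right) \left(d + O d\right)$)
$s{\left(o \right)} = 4 o \left(2 o + 2 o^{2}\right)$ ($s{\left(o \right)} = 4 o \left(o + o + o^{2} + o o\right) = 4 o \left(o + o + o^{2} + o^{2}\right) = 4 o \left(2 o + 2 o^{2}\right)$)
$s{\left(C{\left(-2,6 \right)} \right)} + 40684 = 8 \left(-3\right)^{2} \left(1 - 3\right) + 40684 = 8 \cdot 9 \left(-2\right) + 40684 = -144 + 40684 = 40540$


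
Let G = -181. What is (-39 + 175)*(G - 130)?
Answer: -42296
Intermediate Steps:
(-39 + 175)*(G - 130) = (-39 + 175)*(-181 - 130) = 136*(-311) = -42296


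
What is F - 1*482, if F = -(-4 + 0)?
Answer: -478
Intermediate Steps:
F = 4 (F = -1*(-4) = 4)
F - 1*482 = 4 - 1*482 = 4 - 482 = -478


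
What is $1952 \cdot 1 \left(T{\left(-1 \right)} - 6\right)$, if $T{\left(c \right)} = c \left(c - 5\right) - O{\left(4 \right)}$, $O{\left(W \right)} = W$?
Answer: $-7808$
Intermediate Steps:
$T{\left(c \right)} = -4 + c \left(-5 + c\right)$ ($T{\left(c \right)} = c \left(c - 5\right) - 4 = c \left(-5 + c\right) - 4 = -4 + c \left(-5 + c\right)$)
$1952 \cdot 1 \left(T{\left(-1 \right)} - 6\right) = 1952 \cdot 1 \left(\left(-4 + \left(-1\right)^{2} - -5\right) - 6\right) = 1952 \cdot 1 \left(\left(-4 + 1 + 5\right) - 6\right) = 1952 \cdot 1 \left(2 - 6\right) = 1952 \cdot 1 \left(-4\right) = 1952 \left(-4\right) = -7808$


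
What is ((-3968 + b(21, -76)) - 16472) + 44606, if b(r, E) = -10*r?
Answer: 23956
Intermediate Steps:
((-3968 + b(21, -76)) - 16472) + 44606 = ((-3968 - 10*21) - 16472) + 44606 = ((-3968 - 210) - 16472) + 44606 = (-4178 - 16472) + 44606 = -20650 + 44606 = 23956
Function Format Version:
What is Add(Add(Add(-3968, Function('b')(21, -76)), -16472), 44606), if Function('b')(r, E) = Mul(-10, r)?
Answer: 23956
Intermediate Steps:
Add(Add(Add(-3968, Function('b')(21, -76)), -16472), 44606) = Add(Add(Add(-3968, Mul(-10, 21)), -16472), 44606) = Add(Add(Add(-3968, -210), -16472), 44606) = Add(Add(-4178, -16472), 44606) = Add(-20650, 44606) = 23956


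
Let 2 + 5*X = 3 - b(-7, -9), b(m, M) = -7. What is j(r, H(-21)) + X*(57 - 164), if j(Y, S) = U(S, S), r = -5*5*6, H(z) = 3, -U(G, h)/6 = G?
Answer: -946/5 ≈ -189.20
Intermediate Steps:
U(G, h) = -6*G
r = -150 (r = -25*6 = -150)
X = 8/5 (X = -2/5 + (3 - 1*(-7))/5 = -2/5 + (3 + 7)/5 = -2/5 + (1/5)*10 = -2/5 + 2 = 8/5 ≈ 1.6000)
j(Y, S) = -6*S
j(r, H(-21)) + X*(57 - 164) = -6*3 + 8*(57 - 164)/5 = -18 + (8/5)*(-107) = -18 - 856/5 = -946/5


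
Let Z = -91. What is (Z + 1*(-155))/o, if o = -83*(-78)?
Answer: -41/1079 ≈ -0.037998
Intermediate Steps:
o = 6474
(Z + 1*(-155))/o = (-91 + 1*(-155))/6474 = (-91 - 155)*(1/6474) = -246*1/6474 = -41/1079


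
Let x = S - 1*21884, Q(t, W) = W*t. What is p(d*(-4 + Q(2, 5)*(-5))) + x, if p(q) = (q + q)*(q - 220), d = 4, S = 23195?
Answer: 189663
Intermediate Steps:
p(q) = 2*q*(-220 + q) (p(q) = (2*q)*(-220 + q) = 2*q*(-220 + q))
x = 1311 (x = 23195 - 1*21884 = 23195 - 21884 = 1311)
p(d*(-4 + Q(2, 5)*(-5))) + x = 2*(4*(-4 + (5*2)*(-5)))*(-220 + 4*(-4 + (5*2)*(-5))) + 1311 = 2*(4*(-4 + 10*(-5)))*(-220 + 4*(-4 + 10*(-5))) + 1311 = 2*(4*(-4 - 50))*(-220 + 4*(-4 - 50)) + 1311 = 2*(4*(-54))*(-220 + 4*(-54)) + 1311 = 2*(-216)*(-220 - 216) + 1311 = 2*(-216)*(-436) + 1311 = 188352 + 1311 = 189663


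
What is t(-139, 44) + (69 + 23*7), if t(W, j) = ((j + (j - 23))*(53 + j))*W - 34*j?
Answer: -877661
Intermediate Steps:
t(W, j) = -34*j + W*(-23 + 2*j)*(53 + j) (t(W, j) = ((j + (-23 + j))*(53 + j))*W - 34*j = ((-23 + 2*j)*(53 + j))*W - 34*j = W*(-23 + 2*j)*(53 + j) - 34*j = -34*j + W*(-23 + 2*j)*(53 + j))
t(-139, 44) + (69 + 23*7) = (-1219*(-139) - 34*44 + 2*(-139)*44² + 83*(-139)*44) + (69 + 23*7) = (169441 - 1496 + 2*(-139)*1936 - 507628) + (69 + 161) = (169441 - 1496 - 538208 - 507628) + 230 = -877891 + 230 = -877661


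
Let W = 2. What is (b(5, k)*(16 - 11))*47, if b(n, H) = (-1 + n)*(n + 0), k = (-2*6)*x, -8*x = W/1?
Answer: 4700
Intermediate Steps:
x = -1/4 (x = -1/(4*1) = -1/4 ≈ -0.25000)
k = 3 (k = -2*6*(-1/4) = -12*(-1/4) = 3)
b(n, H) = n*(-1 + n) (b(n, H) = (-1 + n)*n = n*(-1 + n))
(b(5, k)*(16 - 11))*47 = ((5*(-1 + 5))*(16 - 11))*47 = ((5*4)*5)*47 = (20*5)*47 = 100*47 = 4700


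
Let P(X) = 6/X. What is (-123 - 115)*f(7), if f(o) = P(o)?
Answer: -204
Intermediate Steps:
f(o) = 6/o
(-123 - 115)*f(7) = (-123 - 115)*(6/7) = -1428/7 = -238*6/7 = -204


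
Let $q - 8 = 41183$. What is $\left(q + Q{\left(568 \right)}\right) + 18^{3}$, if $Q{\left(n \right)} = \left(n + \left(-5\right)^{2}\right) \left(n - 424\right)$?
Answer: $132415$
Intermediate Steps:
$q = 41191$ ($q = 8 + 41183 = 41191$)
$Q{\left(n \right)} = \left(-424 + n\right) \left(25 + n\right)$ ($Q{\left(n \right)} = \left(n + 25\right) \left(-424 + n\right) = \left(25 + n\right) \left(-424 + n\right) = \left(-424 + n\right) \left(25 + n\right)$)
$\left(q + Q{\left(568 \right)}\right) + 18^{3} = \left(41191 - \left(237232 - 322624\right)\right) + 18^{3} = \left(41191 - -85392\right) + 5832 = \left(41191 + 85392\right) + 5832 = 126583 + 5832 = 132415$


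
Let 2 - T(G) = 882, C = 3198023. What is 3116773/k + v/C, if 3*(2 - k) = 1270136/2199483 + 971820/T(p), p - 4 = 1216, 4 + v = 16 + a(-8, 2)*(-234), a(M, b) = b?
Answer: 13846340370269463132/1643383778104907 ≈ 8425.5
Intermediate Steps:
v = -456 (v = -4 + (16 + 2*(-234)) = -4 + (16 - 468) = -4 - 452 = -456)
p = 1220 (p = 4 + 1216 = 1220)
T(G) = -880 (T(G) = 2 - 1*882 = 2 - 882 = -880)
k = 9763623271/26393796 (k = 2 - (1270136/2199483 + 971820/(-880))/3 = 2 - (1270136*(1/2199483) + 971820*(-1/880))/3 = 2 - (1270136/2199483 - 48591/44)/3 = 2 - ⅓*(-9710835679/8797932) = 2 + 9710835679/26393796 = 9763623271/26393796 ≈ 369.92)
3116773/k + v/C = 3116773/(9763623271/26393796) - 456/3198023 = 3116773*(26393796/9763623271) - 456*1/3198023 = 82263470740308/9763623271 - 24/168317 = 13846340370269463132/1643383778104907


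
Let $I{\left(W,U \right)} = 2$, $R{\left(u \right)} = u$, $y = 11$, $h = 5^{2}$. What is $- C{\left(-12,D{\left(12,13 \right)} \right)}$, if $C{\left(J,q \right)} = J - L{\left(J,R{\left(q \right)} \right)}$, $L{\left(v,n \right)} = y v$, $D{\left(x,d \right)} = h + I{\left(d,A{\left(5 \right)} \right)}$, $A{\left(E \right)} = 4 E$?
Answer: $-120$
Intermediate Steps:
$h = 25$
$D{\left(x,d \right)} = 27$ ($D{\left(x,d \right)} = 25 + 2 = 27$)
$L{\left(v,n \right)} = 11 v$
$C{\left(J,q \right)} = - 10 J$ ($C{\left(J,q \right)} = J - 11 J = - 10 J$)
$- C{\left(-12,D{\left(12,13 \right)} \right)} = - \left(-10\right) \left(-12\right) = \left(-1\right) 120 = -120$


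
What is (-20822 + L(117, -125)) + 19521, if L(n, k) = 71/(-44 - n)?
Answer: -209532/161 ≈ -1301.4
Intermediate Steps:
(-20822 + L(117, -125)) + 19521 = (-20822 - 71/(44 + 117)) + 19521 = (-20822 - 71/161) + 19521 = -3352413/161 + 19521 = -209532/161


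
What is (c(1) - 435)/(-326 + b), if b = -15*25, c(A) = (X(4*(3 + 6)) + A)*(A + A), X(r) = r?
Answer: 361/701 ≈ 0.51498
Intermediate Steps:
c(A) = 2*A*(36 + A) (c(A) = (4*(3 + 6) + A)*(A + A) = (4*9 + A)*(2*A) = (36 + A)*(2*A) = 2*A*(36 + A))
b = -375
(c(1) - 435)/(-326 + b) = (2*1*(36 + 1) - 435)/(-326 - 375) = (2*1*37 - 435)/(-701) = (74 - 435)*(-1/701) = -361*(-1/701) = 361/701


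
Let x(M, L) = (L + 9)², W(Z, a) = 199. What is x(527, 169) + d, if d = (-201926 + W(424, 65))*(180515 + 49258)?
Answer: -46351386287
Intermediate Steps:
x(M, L) = (9 + L)²
d = -46351417971 (d = (-201926 + 199)*(180515 + 49258) = -201727*229773 = -46351417971)
x(527, 169) + d = (9 + 169)² - 46351417971 = 178² - 46351417971 = 31684 - 46351417971 = -46351386287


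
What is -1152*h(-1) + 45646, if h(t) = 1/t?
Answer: 46798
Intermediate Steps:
h(t) = 1/t
-1152*h(-1) + 45646 = -1152/(-1) + 45646 = -1152*(-1) + 45646 = 1152 + 45646 = 46798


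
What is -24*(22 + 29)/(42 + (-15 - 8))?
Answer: -1224/19 ≈ -64.421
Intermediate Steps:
-24*(22 + 29)/(42 + (-15 - 8)) = -1224/(42 - 23) = -1224/19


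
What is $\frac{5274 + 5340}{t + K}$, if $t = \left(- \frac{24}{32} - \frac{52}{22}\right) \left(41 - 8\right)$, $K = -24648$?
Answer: $- \frac{232}{541} \approx -0.42884$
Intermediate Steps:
$t = - \frac{411}{4}$ ($t = \left(\left(-24\right) \frac{1}{32} - \frac{26}{11}\right) 33 = \left(- \frac{3}{4} - \frac{26}{11}\right) 33 = \left(- \frac{137}{44}\right) 33 = - \frac{411}{4} \approx -102.75$)
$\frac{5274 + 5340}{t + K} = \frac{5274 + 5340}{- \frac{411}{4} - 24648} = \frac{10614}{- \frac{99003}{4}} = 10614 \left(- \frac{4}{99003}\right) = - \frac{232}{541}$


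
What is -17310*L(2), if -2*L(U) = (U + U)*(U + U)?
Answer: 138480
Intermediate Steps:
L(U) = -2*U**2 (L(U) = -(U + U)*(U + U)/2 = -2*U*2*U/2 = -2*U**2)
-17310*L(2) = -(-34620)*2**2 = -(-34620)*4 = -17310*(-8) = 138480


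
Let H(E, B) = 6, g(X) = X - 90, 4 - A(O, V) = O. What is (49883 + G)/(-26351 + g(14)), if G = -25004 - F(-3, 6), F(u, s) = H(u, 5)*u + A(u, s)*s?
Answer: -8285/8809 ≈ -0.94052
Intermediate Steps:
A(O, V) = 4 - O
g(X) = -90 + X
F(u, s) = 6*u + s*(4 - u) (F(u, s) = 6*u + (4 - u)*s = 6*u + s*(4 - u))
G = -25028 (G = -25004 - (6*(-3) - 1*6*(-4 - 3)) = -25004 - (-18 - 1*6*(-7)) = -25004 - (-18 + 42) = -25004 - 1*24 = -25004 - 24 = -25028)
(49883 + G)/(-26351 + g(14)) = (49883 - 25028)/(-26351 + (-90 + 14)) = 24855/(-26351 - 76) = 24855/(-26427) = 24855*(-1/26427) = -8285/8809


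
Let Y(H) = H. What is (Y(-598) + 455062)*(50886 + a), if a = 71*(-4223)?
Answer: -113137449408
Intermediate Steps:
a = -299833
(Y(-598) + 455062)*(50886 + a) = (-598 + 455062)*(50886 - 299833) = 454464*(-248947) = -113137449408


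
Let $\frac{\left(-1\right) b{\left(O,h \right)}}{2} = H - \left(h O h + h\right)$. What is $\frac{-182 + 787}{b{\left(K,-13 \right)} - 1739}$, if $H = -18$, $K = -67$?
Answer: $- \frac{121}{4875} \approx -0.024821$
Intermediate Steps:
$b{\left(O,h \right)} = 36 + 2 h + 2 O h^{2}$ ($b{\left(O,h \right)} = - 2 \left(-18 - \left(h O h + h\right)\right) = - 2 \left(-18 - \left(O h h + h\right)\right) = - 2 \left(-18 - \left(O h^{2} + h\right)\right) = - 2 \left(-18 - \left(h + O h^{2}\right)\right) = - 2 \left(-18 - h - O h^{2}\right) = 36 + 2 h + 2 O h^{2}$)
$\frac{-182 + 787}{b{\left(K,-13 \right)} - 1739} = \frac{-182 + 787}{\left(36 + 2 \left(-13\right) + 2 \left(-67\right) \left(-13\right)^{2}\right) - 1739} = \frac{605}{\left(36 - 26 + 2 \left(-67\right) 169\right) - 1739} = \frac{605}{\left(36 - 26 - 22646\right) - 1739} = \frac{605}{-22636 - 1739} = \frac{605}{-24375} = 605 \left(- \frac{1}{24375}\right) = - \frac{121}{4875}$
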